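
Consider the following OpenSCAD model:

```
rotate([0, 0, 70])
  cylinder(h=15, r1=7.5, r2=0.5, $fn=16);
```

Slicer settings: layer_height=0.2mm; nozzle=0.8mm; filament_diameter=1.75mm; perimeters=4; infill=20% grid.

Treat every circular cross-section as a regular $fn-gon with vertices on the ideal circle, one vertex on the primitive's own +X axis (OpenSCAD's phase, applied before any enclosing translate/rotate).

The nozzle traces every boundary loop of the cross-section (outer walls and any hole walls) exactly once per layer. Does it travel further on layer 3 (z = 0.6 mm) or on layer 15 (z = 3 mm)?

Layer 3 (z = 0.6): the cone: at t=0.040 of its height the radius interpolates to r₁+(r₂−r₁)t = 7.220, giving a regular 16-gon of that circumradius (perimeter = 2·16·7.220·sin(180°/16) = 45.07 mm); (whole slice rotated 70° about Z — lengths, areas and connectivity unchanged). So its perimeter = 45.07 mm. Layer 15 (z = 3): the cone contributes a regular 16-gon of circumradius 6.100 (interpolated between r1=7.5 and r2=0.5 at t=0.200) (perimeter = 2·16·6.100·sin(180°/16) = 38.08 mm); (whole slice rotated 70° about Z — lengths, areas and connectivity unchanged). So its perimeter = 38.08 mm. Layer 3 is larger (45.07 vs 38.08 mm).

layer 3 (z = 0.6 mm)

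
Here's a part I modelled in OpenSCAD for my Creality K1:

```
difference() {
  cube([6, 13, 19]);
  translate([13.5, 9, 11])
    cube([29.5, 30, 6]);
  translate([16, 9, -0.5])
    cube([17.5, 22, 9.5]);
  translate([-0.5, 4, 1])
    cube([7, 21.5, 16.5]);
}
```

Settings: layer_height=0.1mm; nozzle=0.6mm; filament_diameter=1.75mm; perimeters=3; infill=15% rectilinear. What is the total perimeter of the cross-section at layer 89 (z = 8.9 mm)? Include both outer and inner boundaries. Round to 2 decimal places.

At z = 8.9 mm: the cube (footprint 6×13) is included at this height (perimeter 38.00 mm); the cube at (13.5, 9) is absent (z outside [11, 17]); the cube at (16, 9) (footprint 17.5×22) is included at this height (perimeter 79.00 mm); the cube at (-0.5, 4) (footprint 7×21.5) is included at this height (perimeter 57.00 mm); Subtracting the remaining from the first: starting from the 6×13 cube, the 17.5×22 cube at (16, 9) misses the remaining region (no effect); the 7×21.5 cube at (-0.5, 4) partially overlaps it — only the 54.00 mm² overlap (of its 150.50 mm²) is removed, clipping the outline — boundary = 20.00 mm. Overall, the cross-section is a single solid region. Total boundary length (outer) = 20.00 mm.

20.00 mm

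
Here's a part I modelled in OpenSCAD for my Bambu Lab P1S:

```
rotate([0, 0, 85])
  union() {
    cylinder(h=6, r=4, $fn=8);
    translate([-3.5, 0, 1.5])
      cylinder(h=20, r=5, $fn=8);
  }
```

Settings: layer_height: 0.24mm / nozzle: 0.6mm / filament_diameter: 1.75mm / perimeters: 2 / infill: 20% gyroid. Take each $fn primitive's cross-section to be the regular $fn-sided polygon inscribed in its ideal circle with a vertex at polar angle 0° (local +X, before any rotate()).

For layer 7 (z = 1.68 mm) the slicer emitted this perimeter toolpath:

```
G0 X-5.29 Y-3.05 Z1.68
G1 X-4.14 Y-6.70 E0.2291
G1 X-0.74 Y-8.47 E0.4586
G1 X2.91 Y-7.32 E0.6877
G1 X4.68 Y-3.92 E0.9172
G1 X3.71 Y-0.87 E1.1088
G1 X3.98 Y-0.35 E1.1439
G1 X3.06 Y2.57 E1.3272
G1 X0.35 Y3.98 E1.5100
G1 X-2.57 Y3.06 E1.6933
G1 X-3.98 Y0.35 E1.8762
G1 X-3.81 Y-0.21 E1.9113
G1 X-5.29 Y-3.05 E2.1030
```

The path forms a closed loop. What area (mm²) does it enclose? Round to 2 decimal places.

Apply the shoelace formula to the sequence of (X, Y) vertices; enclosed area = 88.16 mm².

88.16 mm²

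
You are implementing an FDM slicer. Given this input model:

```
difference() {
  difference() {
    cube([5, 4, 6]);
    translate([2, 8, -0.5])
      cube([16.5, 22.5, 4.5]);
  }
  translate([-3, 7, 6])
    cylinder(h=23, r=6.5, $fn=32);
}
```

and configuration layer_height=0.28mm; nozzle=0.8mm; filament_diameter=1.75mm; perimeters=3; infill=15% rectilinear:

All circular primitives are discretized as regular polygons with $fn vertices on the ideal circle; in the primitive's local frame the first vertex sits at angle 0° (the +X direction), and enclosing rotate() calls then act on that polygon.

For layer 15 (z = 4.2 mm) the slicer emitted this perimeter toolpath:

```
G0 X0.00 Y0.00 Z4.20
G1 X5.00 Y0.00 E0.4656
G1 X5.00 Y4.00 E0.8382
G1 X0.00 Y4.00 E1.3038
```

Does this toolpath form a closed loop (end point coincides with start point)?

Start point (G0): (0.00, 0.00). End point (last G1): the path does not return to the start — open.

no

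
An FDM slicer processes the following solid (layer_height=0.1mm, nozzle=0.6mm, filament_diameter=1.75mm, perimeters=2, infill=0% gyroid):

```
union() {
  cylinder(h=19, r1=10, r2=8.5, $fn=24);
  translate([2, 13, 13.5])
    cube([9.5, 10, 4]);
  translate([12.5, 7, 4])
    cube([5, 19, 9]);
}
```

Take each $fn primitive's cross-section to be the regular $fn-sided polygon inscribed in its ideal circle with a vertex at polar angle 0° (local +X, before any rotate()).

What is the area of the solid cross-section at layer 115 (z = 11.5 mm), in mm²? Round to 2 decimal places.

At z = 11.5 mm: the cone (r1=10→r2=8.5) has section circumradius 9.092 here — a regular 24-gon (area = (24/2)·9.092²·sin(360°/24) = 256.75 mm²); the cube at (2, 13) does not reach this height (z outside [13.5, 17.5]); the cube at (12.5, 7) is present — its section is the full 5×19 rectangle (area 95.00 mm²); Taking the union: the 2 present regions are separate (no shared area or edge), so areas and boundary lengths simply add and each stays a separate island — area = 351.75 mm². Overall, the cross-section has 2 separate islands. Net area = 351.75 mm².

351.75 mm²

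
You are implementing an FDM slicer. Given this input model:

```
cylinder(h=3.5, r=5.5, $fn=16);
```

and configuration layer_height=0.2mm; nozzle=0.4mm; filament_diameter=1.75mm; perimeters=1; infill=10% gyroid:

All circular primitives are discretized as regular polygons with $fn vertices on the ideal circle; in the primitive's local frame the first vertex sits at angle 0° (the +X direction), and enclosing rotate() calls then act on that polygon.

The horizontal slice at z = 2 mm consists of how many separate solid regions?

1

At z = 2 mm: the r=5.5 cylinder contributes a regular 16-gon of circumradius 5.5. The result has 1 disconnected region.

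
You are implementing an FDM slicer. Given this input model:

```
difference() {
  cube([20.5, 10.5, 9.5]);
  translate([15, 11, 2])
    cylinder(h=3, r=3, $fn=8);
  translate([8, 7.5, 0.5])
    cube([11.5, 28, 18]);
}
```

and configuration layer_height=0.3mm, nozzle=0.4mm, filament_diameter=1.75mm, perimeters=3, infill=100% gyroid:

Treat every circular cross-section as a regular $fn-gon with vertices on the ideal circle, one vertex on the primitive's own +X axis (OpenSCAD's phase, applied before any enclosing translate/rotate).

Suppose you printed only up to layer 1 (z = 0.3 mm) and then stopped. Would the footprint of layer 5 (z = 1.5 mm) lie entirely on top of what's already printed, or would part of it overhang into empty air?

Compare the two slices. At z = 0.3: the 20.5×10.5 cube contributes its full rectangle (area 215.25 mm²); the cylinder at (15, 11) is not intersected at this z (z outside [2, 5]); the cube at (8, 7.5) is absent (z outside [0.5, 18.5]); Taking the first minus the rest: none of the subtracted shapes is present at this height, so the 20.5×10.5 cube is unchanged — area = 215.25 mm². At z = 1.5: the cube (footprint 20.5×10.5) is included at this height (area 215.25 mm²); the cylinder at (15, 11) is not intersected at this z (z outside [2, 5]); the cube at (8, 7.5) is present — its section is the full 11.5×28 rectangle (area 322.00 mm²); After the difference (first − rest): starting from the 20.5×10.5 cube (215.25 mm²), the 11.5×28 cube at (8, 7.5) partially overlaps it — only the 34.50 mm² overlap (of its 322.00 mm²) is removed, clipping the outline — area = 180.75 mm². Checking containment: the cross-section at z = 1.5 is a subset of the cross-section at z = 0.3.

entirely on top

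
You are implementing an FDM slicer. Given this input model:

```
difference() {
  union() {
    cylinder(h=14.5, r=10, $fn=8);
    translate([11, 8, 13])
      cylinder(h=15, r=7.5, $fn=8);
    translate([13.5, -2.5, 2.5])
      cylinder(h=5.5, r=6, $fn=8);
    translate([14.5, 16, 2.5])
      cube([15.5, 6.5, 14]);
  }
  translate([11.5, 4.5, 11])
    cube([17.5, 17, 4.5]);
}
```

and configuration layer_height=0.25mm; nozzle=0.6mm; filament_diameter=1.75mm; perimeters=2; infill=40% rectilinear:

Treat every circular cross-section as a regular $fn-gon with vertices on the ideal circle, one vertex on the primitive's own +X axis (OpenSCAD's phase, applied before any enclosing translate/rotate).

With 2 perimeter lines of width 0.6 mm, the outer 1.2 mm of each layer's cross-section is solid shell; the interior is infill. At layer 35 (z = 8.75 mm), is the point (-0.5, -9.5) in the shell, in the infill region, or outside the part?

At z = 8.75 mm: the cylinder: section is a regular 8-gon, circumradius r=10; the cylinder at (11, 8) does not reach this height (z outside [13, 28]); the cylinder at (13.5, -2.5) is not intersected at this z (z outside [2.5, 8]); the cube at (14.5, 16) is present — its section is the full 15.5×6.5 rectangle; Taking the union: the 2 present regions are separate (no shared area or edge), so areas and boundary lengths simply add and each stays a separate island — 2 connected regions; the cube at (11.5, 4.5) is not intersected at this z (z outside [11, 15.5]); Taking the first minus the rest: none of the subtracted shapes is present at this height, so the result so far is unchanged — 2 connected regions. Overall, the cross-section has 2 separate islands. The nearest boundary edge runs (-0.00, -10.00)→(-7.07, -7.07); distance from the point to it = 0.27 mm. (Shell/infill is judged within the island containing the point — the largest one.) The point is inside the cross-section, 0.27 mm from the nearest boundary — within the 1.2 mm shell band (2 × 0.6).

shell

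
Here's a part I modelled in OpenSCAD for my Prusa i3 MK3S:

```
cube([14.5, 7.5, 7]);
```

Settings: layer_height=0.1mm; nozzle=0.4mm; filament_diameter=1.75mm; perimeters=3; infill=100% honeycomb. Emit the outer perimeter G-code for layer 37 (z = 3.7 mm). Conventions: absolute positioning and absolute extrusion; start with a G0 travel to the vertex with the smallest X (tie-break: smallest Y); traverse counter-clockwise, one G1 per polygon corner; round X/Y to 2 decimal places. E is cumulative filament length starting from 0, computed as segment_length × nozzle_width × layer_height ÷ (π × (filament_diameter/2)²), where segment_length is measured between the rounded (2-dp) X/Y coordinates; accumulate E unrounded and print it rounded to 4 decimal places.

At z = 3.7 mm: the 14.5×7.5 cube contributes its full rectangle. The outline is a single polygon with 4 vertices. Extrusion per mm of travel: 0.4 × 0.1 / (π × 0.875²) = 0.016630. Accumulating E over each segment gives final E = 0.7317.

G0 X0.00 Y0.00 Z3.70
G1 X14.50 Y0.00 E0.2411
G1 X14.50 Y7.50 E0.3659
G1 X0.00 Y7.50 E0.6070
G1 X0.00 Y0.00 E0.7317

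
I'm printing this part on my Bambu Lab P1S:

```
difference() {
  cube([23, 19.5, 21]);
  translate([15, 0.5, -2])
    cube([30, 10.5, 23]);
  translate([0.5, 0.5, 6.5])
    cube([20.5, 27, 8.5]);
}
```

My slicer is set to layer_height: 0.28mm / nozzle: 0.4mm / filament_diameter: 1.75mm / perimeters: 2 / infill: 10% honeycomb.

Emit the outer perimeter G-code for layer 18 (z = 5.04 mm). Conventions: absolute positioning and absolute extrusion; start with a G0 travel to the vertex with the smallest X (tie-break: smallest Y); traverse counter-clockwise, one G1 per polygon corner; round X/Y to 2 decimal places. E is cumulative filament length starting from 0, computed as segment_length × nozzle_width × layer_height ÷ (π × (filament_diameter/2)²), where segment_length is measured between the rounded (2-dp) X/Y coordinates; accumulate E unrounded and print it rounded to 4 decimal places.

G0 X0.00 Y0.00 Z5.04
G1 X23.00 Y0.00 E1.0710
G1 X23.00 Y0.50 E1.0943
G1 X15.00 Y0.50 E1.4668
G1 X15.00 Y11.00 E1.9557
G1 X23.00 Y11.00 E2.3282
G1 X23.00 Y19.50 E2.7240
G1 X0.00 Y19.50 E3.7950
G1 X0.00 Y0.00 E4.7030

At z = 5.04 mm: the 23×19.5 cube contributes its full rectangle; the cube at (15, 0.5) (footprint 30×10.5) is included at this height; the cube at (0.5, 0.5) does not reach this height (z outside [6.5, 15]); Taking the first minus the rest: starting from the 23×19.5 cube, the 30×10.5 cube at (15, 0.5) partially overlaps it — only the 84.00 mm² overlap (of its 315.00 mm²) is removed, clipping the outline — 1 connected region. The outline is a single polygon with 8 vertices. Extrusion per mm of travel: 0.4 × 0.28 / (π × 0.875²) = 0.046564. Accumulating E over each segment gives final E = 4.7030.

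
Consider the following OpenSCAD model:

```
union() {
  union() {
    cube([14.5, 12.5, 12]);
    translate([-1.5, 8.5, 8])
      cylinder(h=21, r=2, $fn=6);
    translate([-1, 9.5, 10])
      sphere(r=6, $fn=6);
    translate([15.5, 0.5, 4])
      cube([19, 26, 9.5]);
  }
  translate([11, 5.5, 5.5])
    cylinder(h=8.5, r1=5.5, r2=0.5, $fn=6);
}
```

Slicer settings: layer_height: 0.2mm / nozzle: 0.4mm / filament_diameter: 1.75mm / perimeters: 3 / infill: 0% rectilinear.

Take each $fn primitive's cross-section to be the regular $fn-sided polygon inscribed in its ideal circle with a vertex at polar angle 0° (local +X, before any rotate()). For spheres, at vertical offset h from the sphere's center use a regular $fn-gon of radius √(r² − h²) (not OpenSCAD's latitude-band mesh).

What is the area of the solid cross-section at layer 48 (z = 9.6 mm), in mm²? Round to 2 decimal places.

737.91 mm²

At z = 9.6 mm: the 14.5×12.5 cube contributes its full rectangle (area 181.25 mm²); the r=2 cylinder at (-1.5, 8.5) gives a regular 6-gon of circumradius 2 (constant along its height) (area = (6/2)·2.000²·sin(360°/6) = 10.39 mm²); the r=6 sphere at (-1, 9.5) slices to a regular 6-gon of circumradius 5.987 (√(r²−h²) with h=0.4 from center) (area = (6/2)·5.987²·sin(360°/6) = 93.12 mm²); the cube at (15.5, 0.5) is present — its section is the full 19×26 rectangle (area 494.00 mm²); Taking the union: the regions partially overlap — summed areas 778.76 mm² minus the doubly-counted overlap 40.85 mm² gives 737.91 mm² — area = 737.91 mm²; the cone at (11, 5.5) (r1=5.5→r2=0.5) has section circumradius 3.088 here — a regular 6-gon (area = (6/2)·3.088²·sin(360°/6) = 24.78 mm²); Taking the union: the cone at (11, 5.5) lies entirely inside that combined region, so the union is just that combined region — area = 737.91 mm². Overall, the cross-section has 2 separate islands. Net area = 737.91 mm².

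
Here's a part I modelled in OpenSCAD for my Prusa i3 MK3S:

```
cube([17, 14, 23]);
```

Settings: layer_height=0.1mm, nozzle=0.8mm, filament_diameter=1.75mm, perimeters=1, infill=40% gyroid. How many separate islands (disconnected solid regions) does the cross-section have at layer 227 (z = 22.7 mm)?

1

At z = 22.7 mm: the 17×14 cube contributes its full rectangle. Overall, the cross-section is a single solid region. Island count = 1.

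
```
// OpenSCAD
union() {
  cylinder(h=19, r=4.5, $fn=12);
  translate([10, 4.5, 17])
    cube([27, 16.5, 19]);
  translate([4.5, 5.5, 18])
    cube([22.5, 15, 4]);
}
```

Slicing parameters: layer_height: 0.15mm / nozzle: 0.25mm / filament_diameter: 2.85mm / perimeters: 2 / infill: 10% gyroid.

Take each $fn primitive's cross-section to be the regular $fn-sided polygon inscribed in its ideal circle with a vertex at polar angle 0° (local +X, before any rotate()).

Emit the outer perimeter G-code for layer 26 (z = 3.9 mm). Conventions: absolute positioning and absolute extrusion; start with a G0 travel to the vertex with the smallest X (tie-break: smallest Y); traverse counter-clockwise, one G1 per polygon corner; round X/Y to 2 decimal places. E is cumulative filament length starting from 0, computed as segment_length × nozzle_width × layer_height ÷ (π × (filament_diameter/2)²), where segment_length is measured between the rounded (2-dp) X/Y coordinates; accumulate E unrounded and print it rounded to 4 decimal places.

At z = 3.9 mm: the r=4.5 cylinder gives a regular 12-gon of circumradius 4.5 (constant along its height); the cube at (10, 4.5) is absent (z outside [17, 36]); the cube at (4.5, 5.5) is not intersected at this z (z outside [18, 22]); Merging all regions: only the r=4.5 cylinder is present, so the union is just that shape — 1 connected region. The outline is a single polygon with 12 vertices. Extrusion per mm of travel: 0.25 × 0.15 / (π × 1.425²) = 0.005878. Accumulating E over each segment gives final E = 0.1644.

G0 X-4.50 Y0.00 Z3.90
G1 X-3.90 Y-2.25 E0.0137
G1 X-2.25 Y-3.90 E0.0274
G1 X0.00 Y-4.50 E0.0411
G1 X2.25 Y-3.90 E0.0548
G1 X3.90 Y-2.25 E0.0685
G1 X4.50 Y0.00 E0.0822
G1 X3.90 Y2.25 E0.0959
G1 X2.25 Y3.90 E0.1096
G1 X0.00 Y4.50 E0.1233
G1 X-2.25 Y3.90 E0.1370
G1 X-3.90 Y2.25 E0.1507
G1 X-4.50 Y0.00 E0.1644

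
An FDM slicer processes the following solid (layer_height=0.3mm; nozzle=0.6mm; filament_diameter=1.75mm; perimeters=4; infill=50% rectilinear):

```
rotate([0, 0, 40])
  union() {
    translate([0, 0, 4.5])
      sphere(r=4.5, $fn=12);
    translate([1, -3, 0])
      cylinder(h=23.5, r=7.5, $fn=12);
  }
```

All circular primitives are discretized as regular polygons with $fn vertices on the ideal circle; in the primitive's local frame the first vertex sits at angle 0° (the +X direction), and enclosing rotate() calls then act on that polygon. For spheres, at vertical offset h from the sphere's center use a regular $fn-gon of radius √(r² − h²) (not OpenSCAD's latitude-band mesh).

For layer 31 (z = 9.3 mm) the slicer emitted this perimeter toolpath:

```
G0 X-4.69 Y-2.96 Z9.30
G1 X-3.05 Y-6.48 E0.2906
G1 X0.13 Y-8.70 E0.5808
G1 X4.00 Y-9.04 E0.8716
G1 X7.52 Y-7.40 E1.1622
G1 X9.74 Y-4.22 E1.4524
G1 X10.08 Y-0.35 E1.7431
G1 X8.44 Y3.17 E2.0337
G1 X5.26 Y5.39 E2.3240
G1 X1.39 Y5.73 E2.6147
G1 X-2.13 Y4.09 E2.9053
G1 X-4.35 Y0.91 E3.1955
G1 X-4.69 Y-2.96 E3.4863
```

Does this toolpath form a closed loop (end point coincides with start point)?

yes

Start point (G0): (-4.69, -2.96). End point (last G1): the path returns to the start — closed.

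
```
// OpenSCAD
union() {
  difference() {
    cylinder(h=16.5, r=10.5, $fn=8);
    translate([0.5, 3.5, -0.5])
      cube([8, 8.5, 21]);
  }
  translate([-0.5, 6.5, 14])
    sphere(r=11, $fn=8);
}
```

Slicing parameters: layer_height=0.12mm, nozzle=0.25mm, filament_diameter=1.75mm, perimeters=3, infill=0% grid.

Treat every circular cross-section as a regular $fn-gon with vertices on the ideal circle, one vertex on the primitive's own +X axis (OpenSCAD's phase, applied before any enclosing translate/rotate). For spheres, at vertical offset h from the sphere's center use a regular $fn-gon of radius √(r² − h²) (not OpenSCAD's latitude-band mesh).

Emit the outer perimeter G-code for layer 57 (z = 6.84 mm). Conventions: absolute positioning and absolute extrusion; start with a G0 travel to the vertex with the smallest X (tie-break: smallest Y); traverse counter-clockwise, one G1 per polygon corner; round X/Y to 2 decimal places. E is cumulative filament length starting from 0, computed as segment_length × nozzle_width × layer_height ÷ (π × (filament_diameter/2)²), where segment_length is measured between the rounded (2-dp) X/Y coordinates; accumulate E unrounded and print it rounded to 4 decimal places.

At z = 6.84 mm: the cylinder: section is a regular 8-gon, circumradius r=10.5; the cube at (0.5, 3.5) is present — its section is the full 8×8.5 rectangle; After the difference (first − rest): starting from the r=10.5 cylinder, the 8×8.5 cube at (0.5, 3.5) partially overlaps it — only the 39.93 mm² overlap (of its 68.00 mm²) is removed, clipping the outline — 1 connected region; the r=11 sphere at (-0.5, 6.5) contributes a regular 8-gon of circumradius √(11²−7.16²) = 8.351; Merging all regions: the regions partially overlap (shared area 98.18 mm²), so overlapping operands fuse into one piece — 1 connected region. The outline is a single polygon with 14 vertices. Extrusion per mm of travel: 0.25 × 0.12 / (π × 0.875²) = 0.012473. Accumulating E over each segment gives final E = 0.9531.

G0 X-10.50 Y0.00 Z6.84
G1 X-7.42 Y-7.42 E0.1002
G1 X0.00 Y-10.50 E0.2004
G1 X7.42 Y-7.42 E0.3006
G1 X10.50 Y0.00 E0.4008
G1 X8.50 Y4.83 E0.4660
G1 X8.50 Y3.50 E0.4826
G1 X6.61 Y3.50 E0.5062
G1 X7.85 Y6.50 E0.5467
G1 X5.40 Y12.40 E0.6263
G1 X-0.50 Y14.85 E0.7060
G1 X-6.40 Y12.40 E0.7857
G1 X-8.85 Y6.50 E0.8654
G1 X-8.33 Y5.24 E0.8824
G1 X-10.50 Y0.00 E0.9531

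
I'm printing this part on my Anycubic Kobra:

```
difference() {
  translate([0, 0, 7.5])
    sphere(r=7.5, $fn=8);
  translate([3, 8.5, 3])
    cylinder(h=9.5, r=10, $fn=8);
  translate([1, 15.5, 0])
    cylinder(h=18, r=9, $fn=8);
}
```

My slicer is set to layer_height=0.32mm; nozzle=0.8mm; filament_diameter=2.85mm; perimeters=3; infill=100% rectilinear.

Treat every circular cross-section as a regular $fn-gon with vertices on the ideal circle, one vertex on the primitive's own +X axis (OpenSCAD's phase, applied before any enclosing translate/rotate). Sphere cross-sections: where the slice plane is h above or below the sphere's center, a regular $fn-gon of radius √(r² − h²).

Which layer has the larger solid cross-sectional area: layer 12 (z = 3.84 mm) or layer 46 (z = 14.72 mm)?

layer 12 (z = 3.84 mm)

Layer 12 (z = 3.84): the r=7.5 sphere contributes a regular 8-gon of circumradius √(7.5²−3.66²) = 6.546 (area = (8/2)·6.546²·sin(360°/8) = 121.21 mm²); the cylinder at (3, 8.5): section is a regular 8-gon, circumradius r=10 (area = (8/2)·10.000²·sin(360°/8) = 282.84 mm²); the r=9 cylinder at (1, 15.5) gives a regular 8-gon of circumradius 9 (constant along its height) (area = (8/2)·9.000²·sin(360°/8) = 229.10 mm²); Taking the first minus the rest: starting from the r=7.5 sphere (121.21 mm²), the r=10 cylinder at (3, 8.5) partially overlaps it — only the 58.32 mm² overlap (of its 282.84 mm²) is removed, clipping the outline; the r=9 cylinder at (1, 15.5) misses the remaining region (no effect) — area = 62.89 mm². So its area = 62.89 mm². Layer 46 (z = 14.72): the r=7.5 sphere slices to a regular 8-gon of circumradius 2.030 (√(r²−h²) with h=7.22 from center) (area = (8/2)·2.030²·sin(360°/8) = 11.66 mm²); the cylinder at (3, 8.5) is not intersected at this z (z outside [3, 12.5]); the cylinder at (1, 15.5): section is a regular 8-gon, circumradius r=9 (area = (8/2)·9.000²·sin(360°/8) = 229.10 mm²); After the difference (first − rest): starting from the r=7.5 sphere (11.66 mm²), the r=9 cylinder at (1, 15.5) misses the remaining region (no effect) — area = 11.66 mm². So its area = 11.66 mm². Layer 12 is larger (62.89 vs 11.66 mm²).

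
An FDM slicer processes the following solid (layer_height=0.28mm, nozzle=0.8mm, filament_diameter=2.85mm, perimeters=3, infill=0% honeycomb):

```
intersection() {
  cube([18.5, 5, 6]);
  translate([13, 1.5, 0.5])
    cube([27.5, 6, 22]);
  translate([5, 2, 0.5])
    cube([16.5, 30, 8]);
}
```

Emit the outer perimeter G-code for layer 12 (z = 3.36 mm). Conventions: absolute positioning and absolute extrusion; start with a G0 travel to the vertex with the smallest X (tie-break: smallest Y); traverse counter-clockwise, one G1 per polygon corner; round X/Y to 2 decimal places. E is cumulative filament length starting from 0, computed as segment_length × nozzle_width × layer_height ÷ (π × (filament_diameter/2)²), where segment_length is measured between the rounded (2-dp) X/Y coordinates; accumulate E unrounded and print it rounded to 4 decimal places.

At z = 3.36 mm: the cube is present — its section is the full 18.5×5 rectangle; the cube at (13, 1.5) is present — its section is the full 27.5×6 rectangle; the cube at (5, 2) (footprint 16.5×30) is included at this height; Keeping only the common overlap: the 27.5×6 cube at (13, 1.5) partially overlaps the 18.5×5 cube; clipping to the common part keeps 19.25 mm²; the 16.5×30 cube at (5, 2) partially overlaps the running intersection; clipping to the common part keeps 16.50 mm² — 1 connected region. The outline is a single polygon with 4 vertices. Extrusion per mm of travel: 0.8 × 0.28 / (π × 1.425²) = 0.035113. Accumulating E over each segment gives final E = 0.5969.

G0 X13.00 Y2.00 Z3.36
G1 X18.50 Y2.00 E0.1931
G1 X18.50 Y5.00 E0.2985
G1 X13.00 Y5.00 E0.4916
G1 X13.00 Y2.00 E0.5969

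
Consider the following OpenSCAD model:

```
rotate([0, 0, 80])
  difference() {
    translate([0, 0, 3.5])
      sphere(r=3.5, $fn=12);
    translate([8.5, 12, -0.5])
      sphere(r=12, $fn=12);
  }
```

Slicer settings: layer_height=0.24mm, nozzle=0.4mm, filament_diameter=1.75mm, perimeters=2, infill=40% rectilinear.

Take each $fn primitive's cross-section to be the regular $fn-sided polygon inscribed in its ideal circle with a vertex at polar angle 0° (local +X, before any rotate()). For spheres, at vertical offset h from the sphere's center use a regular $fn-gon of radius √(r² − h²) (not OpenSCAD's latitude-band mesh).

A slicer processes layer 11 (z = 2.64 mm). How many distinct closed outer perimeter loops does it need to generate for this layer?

At z = 2.64 mm: the sphere: section is a regular 12-gon, circumradius = √(r²−h²) = √(3.5²−0.86²) = 3.393; the sphere at (8.5, 12): section is a regular 12-gon, circumradius = √(r²−h²) = √(12²−3.14²) = 11.582; Subtracting the remaining from the first: starting from the r=3.5 sphere, the r=12 sphere at (8.5, 12) misses the remaining region (no effect) — 1 connected region; (whole slice rotated 80° about Z — lengths, areas and connectivity unchanged). The result has 1 disconnected region.

1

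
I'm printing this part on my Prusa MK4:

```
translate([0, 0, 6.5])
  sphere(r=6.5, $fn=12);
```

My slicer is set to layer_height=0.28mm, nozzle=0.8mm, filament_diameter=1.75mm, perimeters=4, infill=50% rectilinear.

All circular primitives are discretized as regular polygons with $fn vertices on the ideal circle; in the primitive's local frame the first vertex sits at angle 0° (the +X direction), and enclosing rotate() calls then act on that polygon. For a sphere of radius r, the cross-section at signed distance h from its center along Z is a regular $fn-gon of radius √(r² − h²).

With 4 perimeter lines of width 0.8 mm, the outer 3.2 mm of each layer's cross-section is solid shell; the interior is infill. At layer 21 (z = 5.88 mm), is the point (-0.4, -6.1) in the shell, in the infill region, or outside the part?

At z = 5.88 mm: the sphere: section is a regular 12-gon, circumradius = √(r²−h²) = √(6.5²−0.62²) = 6.470. Overall, the cross-section is a single solid region. The nearest boundary edge runs (-3.24, -5.60)→(-0.00, -6.47); distance from the point to it = 0.25 mm. The point is inside the cross-section, 0.25 mm from the nearest boundary — within the 3.2 mm shell band (4 × 0.8).

shell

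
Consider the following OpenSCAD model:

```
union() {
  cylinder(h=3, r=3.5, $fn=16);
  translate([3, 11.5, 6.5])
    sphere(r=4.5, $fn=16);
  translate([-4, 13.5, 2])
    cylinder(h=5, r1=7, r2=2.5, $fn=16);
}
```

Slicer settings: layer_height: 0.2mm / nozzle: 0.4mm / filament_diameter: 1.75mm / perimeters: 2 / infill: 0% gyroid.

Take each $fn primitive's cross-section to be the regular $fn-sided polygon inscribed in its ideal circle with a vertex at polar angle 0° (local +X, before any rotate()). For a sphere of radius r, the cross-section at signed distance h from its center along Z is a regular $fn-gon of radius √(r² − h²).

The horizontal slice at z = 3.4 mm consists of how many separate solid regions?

At z = 3.4 mm: the cylinder does not reach this height (z outside [0, 3]); the sphere at (3, 11.5): section is a regular 16-gon, circumradius = √(r²−h²) = √(4.5²−3.1²) = 3.262; the cone at (-4, 13.5) (r1=7→r2=2.5) has section circumradius 5.740 here — a regular 16-gon; Merging all regions: the regions partially overlap (shared area 5.28 mm²), so overlapping operands fuse into one piece — 1 connected region. The result has 1 disconnected region.

1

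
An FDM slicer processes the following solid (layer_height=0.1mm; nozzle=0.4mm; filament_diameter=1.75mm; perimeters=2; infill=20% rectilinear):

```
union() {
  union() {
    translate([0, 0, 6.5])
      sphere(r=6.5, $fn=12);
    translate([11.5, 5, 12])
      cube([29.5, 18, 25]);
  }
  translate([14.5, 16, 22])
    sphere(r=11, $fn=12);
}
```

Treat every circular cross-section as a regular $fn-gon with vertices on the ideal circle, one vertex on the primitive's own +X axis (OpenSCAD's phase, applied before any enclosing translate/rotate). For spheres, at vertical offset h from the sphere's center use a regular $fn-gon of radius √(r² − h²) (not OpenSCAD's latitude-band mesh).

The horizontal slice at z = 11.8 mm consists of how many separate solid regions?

At z = 11.8 mm: the r=6.5 sphere slices to a regular 12-gon of circumradius 3.763 (√(r²−h²) with h=5.3 from center); the cube at (11.5, 5) does not reach this height (z outside [12, 37]); Merging all regions: only the r=6.5 sphere is present, so the union is just that shape — 1 connected region; the sphere at (14.5, 16): section is a regular 12-gon, circumradius = √(r²−h²) = √(11²−10.2²) = 4.118; Combining (union): the 2 present regions are separate (no shared area or edge), so areas and boundary lengths simply add and each stays a separate island — 2 connected regions. The result has 2 disconnected regions.

2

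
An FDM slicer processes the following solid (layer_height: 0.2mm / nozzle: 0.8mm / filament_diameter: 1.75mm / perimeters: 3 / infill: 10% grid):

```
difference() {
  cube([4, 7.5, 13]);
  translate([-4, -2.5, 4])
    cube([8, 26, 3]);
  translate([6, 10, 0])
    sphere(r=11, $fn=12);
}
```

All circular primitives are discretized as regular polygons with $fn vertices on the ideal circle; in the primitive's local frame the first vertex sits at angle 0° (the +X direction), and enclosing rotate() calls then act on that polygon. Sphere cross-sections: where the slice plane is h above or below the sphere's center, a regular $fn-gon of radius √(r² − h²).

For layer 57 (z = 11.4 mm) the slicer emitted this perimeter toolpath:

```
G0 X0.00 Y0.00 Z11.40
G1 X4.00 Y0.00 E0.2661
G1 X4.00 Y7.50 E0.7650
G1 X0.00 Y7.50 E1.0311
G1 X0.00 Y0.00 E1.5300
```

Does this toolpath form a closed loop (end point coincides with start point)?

Start point (G0): (0.00, 0.00). End point (last G1): the path returns to the start — closed.

yes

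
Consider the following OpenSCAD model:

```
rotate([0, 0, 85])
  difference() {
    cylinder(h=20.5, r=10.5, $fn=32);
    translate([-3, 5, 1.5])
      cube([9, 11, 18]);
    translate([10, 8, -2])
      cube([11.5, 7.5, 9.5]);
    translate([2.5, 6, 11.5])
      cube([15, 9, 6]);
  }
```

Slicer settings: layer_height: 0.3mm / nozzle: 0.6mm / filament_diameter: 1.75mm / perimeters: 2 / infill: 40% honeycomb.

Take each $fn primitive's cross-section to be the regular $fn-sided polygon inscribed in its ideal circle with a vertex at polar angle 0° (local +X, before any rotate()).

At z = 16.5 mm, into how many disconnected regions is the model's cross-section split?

1

At z = 16.5 mm: the cylinder: section is a regular 32-gon, circumradius r=10.5; the cube at (-3, 5) is present — its section is the full 9×11 rectangle; the cube at (10, 8) does not reach this height (z outside [-2, 7.5]); the 15×9 cube at (2.5, 6) contributes its full rectangle; Subtracting the remaining from the first: starting from the r=10.5 cylinder, the 9×11 cube at (-3, 5) partially overlaps it — only the 45.13 mm² overlap (of its 99.00 mm²) is removed, clipping the outline; the 15×9 cube at (2.5, 6) partially overlaps it — only the 3.70 mm² overlap (of its 135.00 mm²) is removed, clipping the outline — 1 connected region; (whole slice rotated 85° about Z — lengths, areas and connectivity unchanged). The result has 1 disconnected region.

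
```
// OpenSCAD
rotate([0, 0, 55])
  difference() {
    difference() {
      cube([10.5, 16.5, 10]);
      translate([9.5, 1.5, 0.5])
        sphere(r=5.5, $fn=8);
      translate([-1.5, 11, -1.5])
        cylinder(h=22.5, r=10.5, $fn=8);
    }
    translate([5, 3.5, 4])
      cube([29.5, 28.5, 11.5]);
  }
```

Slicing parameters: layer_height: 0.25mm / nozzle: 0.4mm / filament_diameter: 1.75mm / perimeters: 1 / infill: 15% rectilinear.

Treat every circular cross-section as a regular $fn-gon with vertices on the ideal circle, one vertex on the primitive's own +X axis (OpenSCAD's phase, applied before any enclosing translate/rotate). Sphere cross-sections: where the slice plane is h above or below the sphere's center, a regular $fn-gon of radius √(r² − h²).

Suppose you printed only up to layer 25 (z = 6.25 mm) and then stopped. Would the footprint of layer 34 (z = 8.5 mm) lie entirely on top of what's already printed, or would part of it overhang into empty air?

entirely on top

Compare the two slices. At z = 6.25: the cube (footprint 10.5×16.5) is included at this height (area 173.25 mm²); the sphere at (9.5, 1.5) is not intersected at this z (|z−center|=5.750 > r=5.5); the cylinder at (-1.5, 11): section is a regular 8-gon, circumradius r=10.5 (area = (8/2)·10.500²·sin(360°/8) = 311.83 mm²); Taking the first minus the rest: starting from the 10.5×16.5 cube (173.25 mm²), the r=10.5 cylinder at (-1.5, 11) partially overlaps it — only the 105.91 mm² overlap (of its 311.83 mm²) is removed, clipping the outline — area = 67.34 mm²; the 29.5×28.5 cube at (5, 3.5) contributes its full rectangle (area 840.75 mm²); After the difference (first − rest): starting from the result so far (67.34 mm²), the 29.5×28.5 cube at (5, 3.5) partially overlaps it — only the 37.42 mm² overlap (of its 840.75 mm²) is removed, clipping the outline — area = 29.92 mm²; (whole slice rotated 55° about Z — lengths, areas and connectivity unchanged). At z = 8.5: the cube (footprint 10.5×16.5) is included at this height (area 173.25 mm²); the sphere at (9.5, 1.5) does not reach this height (|z−center|=8.000 > r=5.5); the cylinder at (-1.5, 11): section is a regular 8-gon, circumradius r=10.5 (area = (8/2)·10.500²·sin(360°/8) = 311.83 mm²); Taking the first minus the rest: starting from the 10.5×16.5 cube (173.25 mm²), the r=10.5 cylinder at (-1.5, 11) partially overlaps it — only the 105.91 mm² overlap (of its 311.83 mm²) is removed, clipping the outline — area = 67.34 mm²; the cube at (5, 3.5) is present — its section is the full 29.5×28.5 rectangle (area 840.75 mm²); Taking the first minus the rest: starting from the result so far (67.34 mm²), the 29.5×28.5 cube at (5, 3.5) partially overlaps it — only the 37.42 mm² overlap (of its 840.75 mm²) is removed, clipping the outline — area = 29.92 mm²; (whole slice rotated 55° about Z — lengths, areas and connectivity unchanged). Checking containment: the cross-section at z = 8.5 is a subset of the cross-section at z = 6.25.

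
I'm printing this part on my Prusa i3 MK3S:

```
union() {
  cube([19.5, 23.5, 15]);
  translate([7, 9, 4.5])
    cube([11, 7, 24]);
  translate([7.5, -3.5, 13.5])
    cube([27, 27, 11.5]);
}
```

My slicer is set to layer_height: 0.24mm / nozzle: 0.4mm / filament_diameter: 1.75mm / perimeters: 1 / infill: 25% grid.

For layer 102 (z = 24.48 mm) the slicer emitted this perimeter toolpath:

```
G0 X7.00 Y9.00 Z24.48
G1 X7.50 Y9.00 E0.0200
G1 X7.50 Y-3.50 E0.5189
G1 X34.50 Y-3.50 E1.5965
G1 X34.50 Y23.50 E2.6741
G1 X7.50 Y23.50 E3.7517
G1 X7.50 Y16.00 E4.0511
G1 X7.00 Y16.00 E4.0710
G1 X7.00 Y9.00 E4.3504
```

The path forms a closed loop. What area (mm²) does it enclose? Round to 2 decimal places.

Apply the shoelace formula to the sequence of (X, Y) vertices; enclosed area = 732.50 mm².

732.50 mm²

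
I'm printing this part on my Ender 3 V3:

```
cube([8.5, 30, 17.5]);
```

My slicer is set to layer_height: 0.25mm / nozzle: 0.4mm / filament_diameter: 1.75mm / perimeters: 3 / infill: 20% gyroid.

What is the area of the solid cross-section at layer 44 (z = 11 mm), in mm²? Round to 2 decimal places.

255.00 mm²

At z = 11 mm: the cube (footprint 8.5×30) is included at this height (area 255.00 mm²). Overall, the cross-section is a single solid region. Net area = 255.00 mm².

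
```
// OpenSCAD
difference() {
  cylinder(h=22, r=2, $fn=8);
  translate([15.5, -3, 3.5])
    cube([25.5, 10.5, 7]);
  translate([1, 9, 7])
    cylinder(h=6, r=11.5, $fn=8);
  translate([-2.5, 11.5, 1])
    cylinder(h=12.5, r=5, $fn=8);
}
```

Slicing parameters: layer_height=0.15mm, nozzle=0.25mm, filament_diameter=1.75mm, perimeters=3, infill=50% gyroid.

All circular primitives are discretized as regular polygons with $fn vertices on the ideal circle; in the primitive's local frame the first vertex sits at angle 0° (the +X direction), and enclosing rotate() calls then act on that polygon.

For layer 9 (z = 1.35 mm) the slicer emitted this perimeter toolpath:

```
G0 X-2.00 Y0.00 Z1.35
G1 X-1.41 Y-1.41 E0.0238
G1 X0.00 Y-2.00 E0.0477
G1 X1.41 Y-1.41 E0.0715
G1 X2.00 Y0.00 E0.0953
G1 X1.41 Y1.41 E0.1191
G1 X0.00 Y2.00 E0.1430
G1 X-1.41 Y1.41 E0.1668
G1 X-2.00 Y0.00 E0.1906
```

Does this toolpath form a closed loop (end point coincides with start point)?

Start point (G0): (-2.00, 0.00). End point (last G1): the path returns to the start — closed.

yes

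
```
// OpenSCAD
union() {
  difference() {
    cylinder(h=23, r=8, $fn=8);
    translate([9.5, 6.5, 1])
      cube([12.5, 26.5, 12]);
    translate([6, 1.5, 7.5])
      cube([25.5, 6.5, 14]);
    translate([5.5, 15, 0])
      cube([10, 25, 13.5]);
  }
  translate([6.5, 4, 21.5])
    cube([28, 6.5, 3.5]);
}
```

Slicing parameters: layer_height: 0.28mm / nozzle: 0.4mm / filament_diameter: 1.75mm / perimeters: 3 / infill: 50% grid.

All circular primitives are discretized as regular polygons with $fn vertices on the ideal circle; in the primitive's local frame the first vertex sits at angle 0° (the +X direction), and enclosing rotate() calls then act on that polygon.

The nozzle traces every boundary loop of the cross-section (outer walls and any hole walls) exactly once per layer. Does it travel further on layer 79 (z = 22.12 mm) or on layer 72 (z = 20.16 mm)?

layer 79 (z = 22.12 mm)

Layer 79 (z = 22.12): the r=8 cylinder contributes a regular 8-gon of circumradius 8 (perimeter = 2·8·8.000·sin(180°/8) = 48.98 mm); the cube at (9.5, 6.5) does not reach this height (z outside [1, 13]); the cube at (6, 1.5) is not intersected at this z (z outside [7.5, 21.5]); the cube at (5.5, 15) does not reach this height (z outside [0, 13.5]); After the difference (first − rest): none of the subtracted shapes is present at this height, so the r=8 cylinder is unchanged — boundary = 48.98 mm; the cube at (6.5, 4) (footprint 28×6.5) is included at this height (perimeter 69.00 mm); Combining (union): the 2 present regions are separate (no shared area or edge), so areas and boundary lengths simply add and each stays a separate island — boundary = 117.98 mm. So its perimeter = 117.98 mm. Layer 72 (z = 20.16): the r=8 cylinder contributes a regular 8-gon of circumradius 8 (perimeter = 2·8·8.000·sin(180°/8) = 48.98 mm); the cube at (9.5, 6.5) is absent (z outside [1, 13]); the cube at (6, 1.5) is present — its section is the full 25.5×6.5 rectangle (perimeter 64.00 mm); the cube at (5.5, 15) is absent (z outside [0, 13.5]); Taking the first minus the rest: starting from the r=8 cylinder, the 25.5×6.5 cube at (6, 1.5) partially overlaps it — only the 2.29 mm² overlap (of its 165.75 mm²) is removed, clipping the outline — boundary = 50.09 mm; the cube at (6.5, 4) does not reach this height (z outside [21.5, 25]); Taking the union: only the result so far is present, so the union is just that shape — boundary = 50.09 mm. So its perimeter = 50.09 mm. Layer 79 is larger (117.98 vs 50.09 mm).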